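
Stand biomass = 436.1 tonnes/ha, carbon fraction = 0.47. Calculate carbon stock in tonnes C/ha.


Formula: Carbon Stock = Biomass * Carbon Fraction
C = 436.1 t/ha * 0.47
C = 205.0 t C/ha

205.0


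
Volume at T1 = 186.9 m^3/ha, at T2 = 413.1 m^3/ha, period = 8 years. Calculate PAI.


Formula: PAI = (V_T2 - V_T1) / (T2 - T1)
Volume increment = 413.1 - 186.9 = 226.2 m^3/ha
PAI = 226.2 / 8 = 28.28 m^3/ha/year

28.28


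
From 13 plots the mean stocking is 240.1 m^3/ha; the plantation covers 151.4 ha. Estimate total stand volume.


Formula: Total Volume = Mean Volume per ha * Total Area
Total Volume = 240.1 m^3/ha * 151.4 ha
Total Volume = 36351 m^3

36351


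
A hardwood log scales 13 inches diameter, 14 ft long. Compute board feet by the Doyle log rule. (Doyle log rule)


Doyle: BF = (D - 4)^2 * L / 16
Adjusted diameter = 13 - 4 = 9 in
(D-4)^2 = 9^2 = 81
BF = 81 * 14 / 16 = 71 BF

71


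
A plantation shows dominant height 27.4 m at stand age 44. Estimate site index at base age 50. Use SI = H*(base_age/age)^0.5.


Formula: SI = H_dom * (base_age / age)^0.5
Age ratio = 50 / 44 = 1.13636
sqrt(age_ratio) = 1.066
SI = 27.4 * 1.066 = 29.2 m

29.2


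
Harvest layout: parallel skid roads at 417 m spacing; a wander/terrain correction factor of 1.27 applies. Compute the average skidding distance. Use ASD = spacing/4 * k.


Formula: ASD = (spacing / 4) * correction
Uncorrected distance = spacing / 4 = 417 / 4 = 104.25 m
ASD = 104.25 * 1.27 = 132 m

132


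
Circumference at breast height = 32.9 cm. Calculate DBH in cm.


Formula: DBH = C / pi
DBH = 32.9 / pi
pi = 3.14159...
DBH = 10.5 cm

10.5


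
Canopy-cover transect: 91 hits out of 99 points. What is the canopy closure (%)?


Formula: Canopy closure = covered points / total points * 100
Closure = 91 / 99 * 100
Closure = 0.9192 * 100 = 91.9%

91.9


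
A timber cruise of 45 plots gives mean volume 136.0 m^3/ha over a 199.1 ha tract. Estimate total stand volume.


Formula: Total Volume = Mean Volume per ha * Total Area
Total Volume = 136.0 m^3/ha * 199.1 ha
Total Volume = 27078 m^3

27078


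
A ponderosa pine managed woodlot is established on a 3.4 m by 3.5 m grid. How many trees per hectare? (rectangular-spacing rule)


Formula: TPH = 10000 m^2/ha / (spacing_x * spacing_y)
Area per tree = 3.4 m * 3.5 m = 11.9 m^2
TPH = 10000 / 11.9 = 840 trees/ha

840


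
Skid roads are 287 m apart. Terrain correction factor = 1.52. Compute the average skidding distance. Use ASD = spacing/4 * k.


Formula: ASD = (spacing / 4) * correction
Uncorrected distance = spacing / 4 = 287 / 4 = 71.75 m
ASD = 71.75 * 1.52 = 109 m

109


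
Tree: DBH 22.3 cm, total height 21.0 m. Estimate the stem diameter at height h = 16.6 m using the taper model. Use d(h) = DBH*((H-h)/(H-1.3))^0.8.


Taper: d(h) = DBH * ((H - h) / (H - 1.3))^0.8
Numerator = H - h = 21.0 - 16.6 = 4.4 m
Denominator = H - 1.3 = 21.0 - 1.3 = 19.7 m
Ratio = 4.4 / 19.7 = 0.22335
d = 22.3 * 0.22335^0.8 = 6.7 cm

6.7


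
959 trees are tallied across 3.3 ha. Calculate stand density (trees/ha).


Formula: Stand Density = N_trees / Area_ha
Density = 959 trees / 3.3 ha
Density = 291 trees/ha

291


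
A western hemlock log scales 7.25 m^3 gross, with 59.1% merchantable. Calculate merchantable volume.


Formula: MV = V_total * (merchantable_pct / 100)
Merchantable fraction = 59.1% / 100 = 0.591
MV = 7.25 m^3 * 0.591 = 4.285 m^3

4.285


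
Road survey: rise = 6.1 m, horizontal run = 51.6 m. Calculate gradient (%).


Formula: Gradient = rise / run * 100
Gradient = 6.1 / 51.6 * 100 = 11.8%

11.8


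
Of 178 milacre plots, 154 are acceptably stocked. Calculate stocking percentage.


Formula: Stocking % = stocked plots / total plots * 100
Stocking = 154 / 178 * 100
Stocking = 0.8652 * 100 = 86.5%

86.5


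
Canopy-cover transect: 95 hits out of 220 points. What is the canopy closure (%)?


Formula: Canopy closure = covered points / total points * 100
Closure = 95 / 220 * 100
Closure = 0.4318 * 100 = 43.2%

43.2


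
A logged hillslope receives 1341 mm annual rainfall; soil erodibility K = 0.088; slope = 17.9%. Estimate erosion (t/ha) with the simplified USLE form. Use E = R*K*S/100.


Formula: E = R * K * S / 100  (simplified USLE)
R * K = 1341 * 0.088 = 118.008
E = 118.008 * 17.9 / 100 = 21.12 t/ha

21.12


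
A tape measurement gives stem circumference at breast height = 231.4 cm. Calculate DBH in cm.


Formula: DBH = C / pi
DBH = 231.4 / pi
pi = 3.14159...
DBH = 73.7 cm

73.7


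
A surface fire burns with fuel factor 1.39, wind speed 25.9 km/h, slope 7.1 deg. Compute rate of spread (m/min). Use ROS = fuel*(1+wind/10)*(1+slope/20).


Formula: ROS = fuel * (1 + wind/10) * (1 + slope/20)
Wind factor = 1 + 25.9/10 = 3.59
Slope factor = 1 + 7.1/20 = 1.355
ROS = 1.39 * 3.59 * 1.355 = 6.76 m/min

6.76


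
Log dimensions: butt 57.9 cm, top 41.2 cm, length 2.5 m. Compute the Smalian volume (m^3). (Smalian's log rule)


Smalian: V = (A1 + A2)/2 * L,  A = pi*(D/200)^2
A1 = pi*(57.9/200)^2 = 0.263298 m^2
A2 = pi*(41.2/200)^2 = 0.133317 m^2
V = (0.263298+0.133317)/2*2.5 = 0.4958 m^3

0.4958


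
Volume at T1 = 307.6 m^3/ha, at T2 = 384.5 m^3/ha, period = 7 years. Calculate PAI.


Formula: PAI = (V_T2 - V_T1) / (T2 - T1)
Volume increment = 384.5 - 307.6 = 76.9 m^3/ha
PAI = 76.9 / 7 = 10.99 m^3/ha/year

10.99


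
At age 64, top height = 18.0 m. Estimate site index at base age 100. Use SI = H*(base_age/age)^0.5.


Formula: SI = H_dom * (base_age / age)^0.5
Age ratio = 100 / 64 = 1.5625
sqrt(age_ratio) = 1.25
SI = 18.0 * 1.25 = 22.5 m

22.5


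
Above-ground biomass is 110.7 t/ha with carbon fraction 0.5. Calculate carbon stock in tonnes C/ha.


Formula: Carbon Stock = Biomass * Carbon Fraction
C = 110.7 t/ha * 0.5
C = 55.4 t C/ha

55.4


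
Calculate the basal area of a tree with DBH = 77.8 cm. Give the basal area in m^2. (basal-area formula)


Formula: BA = pi * (DBH/2)^2 / 10000  (cm^2 to m^2)
Radius = DBH/2 = 77.8/2 = 38.9 cm
BA = pi * 38.9^2 / 10000
   = 4753.8894 cm^2 / 10000
   = 0.4754 m^2

0.4754


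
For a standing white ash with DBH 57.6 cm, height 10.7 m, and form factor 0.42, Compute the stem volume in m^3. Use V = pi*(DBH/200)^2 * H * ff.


Formula: V = pi * (DBH/200)^2 * H * ff
Radius = DBH/200 = 57.6/200 = 0.288 m
Radius^2 = 0.288^2 = 0.082944 m^2
V = pi * 0.082944 * 10.7 * 0.42
V = 1.171 m^3

1.171


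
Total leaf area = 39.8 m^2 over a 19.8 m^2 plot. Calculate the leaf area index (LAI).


Formula: LAI = total leaf area / ground area  (dimensionless)
LAI = 39.8 m^2 / 19.8 m^2
LAI = 2.01

2.01


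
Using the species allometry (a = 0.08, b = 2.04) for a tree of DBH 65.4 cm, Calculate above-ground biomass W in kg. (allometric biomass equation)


Formula: W = a * DBH^b  (allometric power law)
DBH^b = 65.4^2.04 = 5055.6687
W = 0.08 * 5055.6687 = 404.5 kg

404.5


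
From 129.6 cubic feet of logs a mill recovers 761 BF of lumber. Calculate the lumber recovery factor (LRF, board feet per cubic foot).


Formula: LRF = Lumber Output (BF) / Log Input (ft^3)
LRF = 761 BF / 129.6 ft^3
LRF = 5.87 BF/ft^3

5.87


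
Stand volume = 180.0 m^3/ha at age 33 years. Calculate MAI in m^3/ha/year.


Formula: MAI = Total Volume / Stand Age
MAI = 180.0 m^3/ha / 33 years
MAI = 5.45 m^3/ha/year

5.45


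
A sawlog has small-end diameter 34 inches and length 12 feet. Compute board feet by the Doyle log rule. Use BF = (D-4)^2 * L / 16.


Doyle: BF = (D - 4)^2 * L / 16
Adjusted diameter = 34 - 4 = 30 in
(D-4)^2 = 30^2 = 900
BF = 900 * 12 / 16 = 675 BF

675


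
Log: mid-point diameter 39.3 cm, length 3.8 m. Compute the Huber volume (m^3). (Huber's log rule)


Huber: V = Am * L,  Am = pi*(Dm/200)^2
Am = pi*(39.3/200)^2 = 0.121304 m^2
V = 0.121304*3.8 = 0.461 m^3

0.461


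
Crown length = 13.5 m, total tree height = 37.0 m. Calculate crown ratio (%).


Formula: Crown Ratio = (Crown Length / Total Height) * 100
CR = (13.5 m / 37.0 m) * 100
CR = 0.3649 * 100 = 36.5%

36.5


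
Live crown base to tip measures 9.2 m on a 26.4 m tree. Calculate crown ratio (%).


Formula: Crown Ratio = (Crown Length / Total Height) * 100
CR = (9.2 m / 26.4 m) * 100
CR = 0.3485 * 100 = 34.8%

34.8


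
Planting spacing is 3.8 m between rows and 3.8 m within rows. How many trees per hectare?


Formula: TPH = 10000 m^2/ha / (spacing_x * spacing_y)
Area per tree = 3.8 m * 3.8 m = 14.44 m^2
TPH = 10000 / 14.44 = 693 trees/ha

693


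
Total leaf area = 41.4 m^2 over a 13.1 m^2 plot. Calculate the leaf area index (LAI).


Formula: LAI = total leaf area / ground area  (dimensionless)
LAI = 41.4 m^2 / 13.1 m^2
LAI = 3.16

3.16


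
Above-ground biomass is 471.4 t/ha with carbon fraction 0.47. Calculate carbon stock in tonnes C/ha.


Formula: Carbon Stock = Biomass * Carbon Fraction
C = 471.4 t/ha * 0.47
C = 221.6 t C/ha

221.6


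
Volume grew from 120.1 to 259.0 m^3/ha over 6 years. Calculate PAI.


Formula: PAI = (V_T2 - V_T1) / (T2 - T1)
Volume increment = 259.0 - 120.1 = 138.9 m^3/ha
PAI = 138.9 / 6 = 23.15 m^3/ha/year

23.15


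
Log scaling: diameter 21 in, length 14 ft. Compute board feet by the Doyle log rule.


Doyle: BF = (D - 4)^2 * L / 16
Adjusted diameter = 21 - 4 = 17 in
(D-4)^2 = 17^2 = 289
BF = 289 * 14 / 16 = 253 BF

253


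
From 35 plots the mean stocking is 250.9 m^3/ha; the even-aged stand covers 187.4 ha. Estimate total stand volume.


Formula: Total Volume = Mean Volume per ha * Total Area
Total Volume = 250.9 m^3/ha * 187.4 ha
Total Volume = 47019 m^3

47019


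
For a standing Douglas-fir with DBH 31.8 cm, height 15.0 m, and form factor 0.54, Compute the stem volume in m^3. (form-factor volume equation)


Formula: V = pi * (DBH/200)^2 * H * ff
Radius = DBH/200 = 31.8/200 = 0.159 m
Radius^2 = 0.159^2 = 0.025281 m^2
V = pi * 0.025281 * 15.0 * 0.54
V = 0.643 m^3

0.643


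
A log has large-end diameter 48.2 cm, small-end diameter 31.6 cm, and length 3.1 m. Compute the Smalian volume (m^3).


Smalian: V = (A1 + A2)/2 * L,  A = pi*(D/200)^2
A1 = pi*(48.2/200)^2 = 0.182467 m^2
A2 = pi*(31.6/200)^2 = 0.078427 m^2
V = (0.182467+0.078427)/2*3.1 = 0.4044 m^3

0.4044


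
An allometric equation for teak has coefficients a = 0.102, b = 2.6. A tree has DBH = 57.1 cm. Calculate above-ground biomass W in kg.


Formula: W = a * DBH^b  (allometric power law)
DBH^b = 57.1^2.6 = 36919.336
W = 0.102 * 36919.336 = 3765.8 kg

3765.8


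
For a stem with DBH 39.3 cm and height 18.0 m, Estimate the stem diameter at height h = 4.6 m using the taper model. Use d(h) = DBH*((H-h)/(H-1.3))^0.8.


Taper: d(h) = DBH * ((H - h) / (H - 1.3))^0.8
Numerator = H - h = 18.0 - 4.6 = 13.4 m
Denominator = H - 1.3 = 18.0 - 1.3 = 16.7 m
Ratio = 13.4 / 16.7 = 0.8024
d = 39.3 * 0.8024^0.8 = 33.0 cm

33.0


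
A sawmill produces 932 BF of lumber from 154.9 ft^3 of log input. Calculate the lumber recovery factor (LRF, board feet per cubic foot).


Formula: LRF = Lumber Output (BF) / Log Input (ft^3)
LRF = 932 BF / 154.9 ft^3
LRF = 6.02 BF/ft^3

6.02


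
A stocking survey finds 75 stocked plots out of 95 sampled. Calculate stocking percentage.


Formula: Stocking % = stocked plots / total plots * 100
Stocking = 75 / 95 * 100
Stocking = 0.7895 * 100 = 78.9%

78.9


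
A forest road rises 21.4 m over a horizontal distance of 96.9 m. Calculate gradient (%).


Formula: Gradient = rise / run * 100
Gradient = 21.4 / 96.9 * 100 = 22.1%

22.1


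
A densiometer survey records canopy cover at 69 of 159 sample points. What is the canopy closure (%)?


Formula: Canopy closure = covered points / total points * 100
Closure = 69 / 159 * 100
Closure = 0.434 * 100 = 43.4%

43.4


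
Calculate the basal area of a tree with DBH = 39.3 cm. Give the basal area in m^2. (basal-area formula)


Formula: BA = pi * (DBH/2)^2 / 10000  (cm^2 to m^2)
Radius = DBH/2 = 39.3/2 = 19.65 cm
BA = pi * 19.65^2 / 10000
   = 1213.0396 cm^2 / 10000
   = 0.1213 m^2

0.1213


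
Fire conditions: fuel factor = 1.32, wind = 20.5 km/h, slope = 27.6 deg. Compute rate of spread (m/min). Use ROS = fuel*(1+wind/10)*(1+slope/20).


Formula: ROS = fuel * (1 + wind/10) * (1 + slope/20)
Wind factor = 1 + 20.5/10 = 3.05
Slope factor = 1 + 27.6/20 = 2.38
ROS = 1.32 * 3.05 * 2.38 = 9.58 m/min

9.58


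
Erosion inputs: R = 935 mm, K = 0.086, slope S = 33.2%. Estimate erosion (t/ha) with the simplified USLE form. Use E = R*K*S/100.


Formula: E = R * K * S / 100  (simplified USLE)
R * K = 935 * 0.086 = 80.41
E = 80.41 * 33.2 / 100 = 26.7 t/ha

26.7


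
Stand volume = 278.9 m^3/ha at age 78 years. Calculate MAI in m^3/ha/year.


Formula: MAI = Total Volume / Stand Age
MAI = 278.9 m^3/ha / 78 years
MAI = 3.58 m^3/ha/year

3.58


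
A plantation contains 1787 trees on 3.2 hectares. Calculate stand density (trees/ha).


Formula: Stand Density = N_trees / Area_ha
Density = 1787 trees / 3.2 ha
Density = 558 trees/ha

558


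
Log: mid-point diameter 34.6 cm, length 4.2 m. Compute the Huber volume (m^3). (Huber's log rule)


Huber: V = Am * L,  Am = pi*(Dm/200)^2
Am = pi*(34.6/200)^2 = 0.094025 m^2
V = 0.094025*4.2 = 0.3949 m^3

0.3949


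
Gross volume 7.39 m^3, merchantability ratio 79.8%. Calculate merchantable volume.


Formula: MV = V_total * (merchantable_pct / 100)
Merchantable fraction = 79.8% / 100 = 0.798
MV = 7.39 m^3 * 0.798 = 5.897 m^3

5.897


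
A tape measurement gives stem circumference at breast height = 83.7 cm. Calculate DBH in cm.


Formula: DBH = C / pi
DBH = 83.7 / pi
pi = 3.14159...
DBH = 26.6 cm

26.6


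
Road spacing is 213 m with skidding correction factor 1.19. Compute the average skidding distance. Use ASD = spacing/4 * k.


Formula: ASD = (spacing / 4) * correction
Uncorrected distance = spacing / 4 = 213 / 4 = 53.25 m
ASD = 53.25 * 1.19 = 63 m

63


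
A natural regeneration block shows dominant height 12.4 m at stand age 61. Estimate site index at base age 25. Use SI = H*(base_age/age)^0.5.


Formula: SI = H_dom * (base_age / age)^0.5
Age ratio = 25 / 61 = 0.40984
sqrt(age_ratio) = 0.64018
SI = 12.4 * 0.64018 = 7.9 m

7.9


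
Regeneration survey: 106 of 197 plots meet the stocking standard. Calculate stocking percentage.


Formula: Stocking % = stocked plots / total plots * 100
Stocking = 106 / 197 * 100
Stocking = 0.5381 * 100 = 53.8%

53.8


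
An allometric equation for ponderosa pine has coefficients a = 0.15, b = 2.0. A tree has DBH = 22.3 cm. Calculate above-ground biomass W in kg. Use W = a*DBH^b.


Formula: W = a * DBH^b  (allometric power law)
DBH^b = 22.3^2.0 = 497.29
W = 0.15 * 497.29 = 74.6 kg

74.6


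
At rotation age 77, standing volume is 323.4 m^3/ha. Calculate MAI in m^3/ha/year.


Formula: MAI = Total Volume / Stand Age
MAI = 323.4 m^3/ha / 77 years
MAI = 4.2 m^3/ha/year

4.2


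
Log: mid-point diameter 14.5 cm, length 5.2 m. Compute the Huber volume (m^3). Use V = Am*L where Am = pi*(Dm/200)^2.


Huber: V = Am * L,  Am = pi*(Dm/200)^2
Am = pi*(14.5/200)^2 = 0.016513 m^2
V = 0.016513*5.2 = 0.0859 m^3

0.0859


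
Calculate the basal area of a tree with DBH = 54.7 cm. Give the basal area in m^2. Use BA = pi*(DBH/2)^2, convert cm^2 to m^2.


Formula: BA = pi * (DBH/2)^2 / 10000  (cm^2 to m^2)
Radius = DBH/2 = 54.7/2 = 27.35 cm
BA = pi * 27.35^2 / 10000
   = 2349.982 cm^2 / 10000
   = 0.235 m^2

0.235


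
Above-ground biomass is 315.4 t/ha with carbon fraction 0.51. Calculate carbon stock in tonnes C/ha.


Formula: Carbon Stock = Biomass * Carbon Fraction
C = 315.4 t/ha * 0.51
C = 160.9 t C/ha

160.9


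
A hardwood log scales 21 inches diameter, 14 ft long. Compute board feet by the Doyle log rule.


Doyle: BF = (D - 4)^2 * L / 16
Adjusted diameter = 21 - 4 = 17 in
(D-4)^2 = 17^2 = 289
BF = 289 * 14 / 16 = 253 BF

253


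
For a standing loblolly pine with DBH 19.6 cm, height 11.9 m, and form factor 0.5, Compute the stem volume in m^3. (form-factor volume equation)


Formula: V = pi * (DBH/200)^2 * H * ff
Radius = DBH/200 = 19.6/200 = 0.098 m
Radius^2 = 0.098^2 = 0.009604 m^2
V = pi * 0.009604 * 11.9 * 0.5
V = 0.18 m^3

0.18


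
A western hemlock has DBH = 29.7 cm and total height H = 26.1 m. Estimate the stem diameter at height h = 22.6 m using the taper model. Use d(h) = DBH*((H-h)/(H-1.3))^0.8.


Taper: d(h) = DBH * ((H - h) / (H - 1.3))^0.8
Numerator = H - h = 26.1 - 22.6 = 3.5 m
Denominator = H - 1.3 = 26.1 - 1.3 = 24.8 m
Ratio = 3.5 / 24.8 = 0.14113
d = 29.7 * 0.14113^0.8 = 6.2 cm

6.2


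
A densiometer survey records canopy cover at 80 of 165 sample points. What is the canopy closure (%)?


Formula: Canopy closure = covered points / total points * 100
Closure = 80 / 165 * 100
Closure = 0.4848 * 100 = 48.5%

48.5


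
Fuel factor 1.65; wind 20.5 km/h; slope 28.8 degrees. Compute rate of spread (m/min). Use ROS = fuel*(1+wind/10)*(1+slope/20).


Formula: ROS = fuel * (1 + wind/10) * (1 + slope/20)
Wind factor = 1 + 20.5/10 = 3.05
Slope factor = 1 + 28.8/20 = 2.44
ROS = 1.65 * 3.05 * 2.44 = 12.28 m/min

12.28


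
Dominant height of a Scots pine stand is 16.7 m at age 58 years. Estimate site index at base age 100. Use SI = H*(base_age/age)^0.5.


Formula: SI = H_dom * (base_age / age)^0.5
Age ratio = 100 / 58 = 1.72414
sqrt(age_ratio) = 1.31306
SI = 16.7 * 1.31306 = 21.9 m

21.9


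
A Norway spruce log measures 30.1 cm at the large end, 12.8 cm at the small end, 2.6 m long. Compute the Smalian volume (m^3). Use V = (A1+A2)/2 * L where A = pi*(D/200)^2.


Smalian: V = (A1 + A2)/2 * L,  A = pi*(D/200)^2
A1 = pi*(30.1/200)^2 = 0.071158 m^2
A2 = pi*(12.8/200)^2 = 0.012868 m^2
V = (0.071158+0.012868)/2*2.6 = 0.1092 m^3

0.1092


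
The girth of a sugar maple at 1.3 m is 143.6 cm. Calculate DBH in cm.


Formula: DBH = C / pi
DBH = 143.6 / pi
pi = 3.14159...
DBH = 45.7 cm

45.7


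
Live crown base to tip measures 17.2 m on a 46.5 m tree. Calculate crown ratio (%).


Formula: Crown Ratio = (Crown Length / Total Height) * 100
CR = (17.2 m / 46.5 m) * 100
CR = 0.3699 * 100 = 37.0%

37.0


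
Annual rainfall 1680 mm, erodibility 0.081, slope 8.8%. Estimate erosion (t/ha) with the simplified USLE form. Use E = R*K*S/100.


Formula: E = R * K * S / 100  (simplified USLE)
R * K = 1680 * 0.081 = 136.08
E = 136.08 * 8.8 / 100 = 11.98 t/ha

11.98


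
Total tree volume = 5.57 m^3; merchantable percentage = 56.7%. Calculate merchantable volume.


Formula: MV = V_total * (merchantable_pct / 100)
Merchantable fraction = 56.7% / 100 = 0.567
MV = 5.57 m^3 * 0.567 = 3.158 m^3

3.158


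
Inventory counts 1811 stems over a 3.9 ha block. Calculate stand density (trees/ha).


Formula: Stand Density = N_trees / Area_ha
Density = 1811 trees / 3.9 ha
Density = 464 trees/ha

464


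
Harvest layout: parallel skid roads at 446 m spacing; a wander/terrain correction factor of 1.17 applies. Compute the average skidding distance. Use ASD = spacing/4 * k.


Formula: ASD = (spacing / 4) * correction
Uncorrected distance = spacing / 4 = 446 / 4 = 111.5 m
ASD = 111.5 * 1.17 = 130 m

130


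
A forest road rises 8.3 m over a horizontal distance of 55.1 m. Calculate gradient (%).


Formula: Gradient = rise / run * 100
Gradient = 8.3 / 55.1 * 100 = 15.1%

15.1


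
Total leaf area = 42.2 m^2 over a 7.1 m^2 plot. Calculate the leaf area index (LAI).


Formula: LAI = total leaf area / ground area  (dimensionless)
LAI = 42.2 m^2 / 7.1 m^2
LAI = 5.94

5.94


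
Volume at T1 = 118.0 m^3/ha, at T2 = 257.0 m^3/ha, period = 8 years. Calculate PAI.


Formula: PAI = (V_T2 - V_T1) / (T2 - T1)
Volume increment = 257.0 - 118.0 = 139.0 m^3/ha
PAI = 139.0 / 8 = 17.38 m^3/ha/year

17.38


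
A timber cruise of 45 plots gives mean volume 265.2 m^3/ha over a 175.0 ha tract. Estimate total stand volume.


Formula: Total Volume = Mean Volume per ha * Total Area
Total Volume = 265.2 m^3/ha * 175.0 ha
Total Volume = 46410 m^3

46410


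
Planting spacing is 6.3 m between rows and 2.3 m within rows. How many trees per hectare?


Formula: TPH = 10000 m^2/ha / (spacing_x * spacing_y)
Area per tree = 6.3 m * 2.3 m = 14.49 m^2
TPH = 10000 / 14.49 = 690 trees/ha

690


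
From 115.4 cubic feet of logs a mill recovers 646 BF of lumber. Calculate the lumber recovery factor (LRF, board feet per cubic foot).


Formula: LRF = Lumber Output (BF) / Log Input (ft^3)
LRF = 646 BF / 115.4 ft^3
LRF = 5.6 BF/ft^3

5.6


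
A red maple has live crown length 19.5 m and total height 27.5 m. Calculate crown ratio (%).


Formula: Crown Ratio = (Crown Length / Total Height) * 100
CR = (19.5 m / 27.5 m) * 100
CR = 0.7091 * 100 = 70.9%

70.9


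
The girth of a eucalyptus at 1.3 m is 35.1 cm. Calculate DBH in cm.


Formula: DBH = C / pi
DBH = 35.1 / pi
pi = 3.14159...
DBH = 11.2 cm

11.2


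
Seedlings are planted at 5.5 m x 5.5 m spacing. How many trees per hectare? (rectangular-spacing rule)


Formula: TPH = 10000 m^2/ha / (spacing_x * spacing_y)
Area per tree = 5.5 m * 5.5 m = 30.25 m^2
TPH = 10000 / 30.25 = 331 trees/ha

331


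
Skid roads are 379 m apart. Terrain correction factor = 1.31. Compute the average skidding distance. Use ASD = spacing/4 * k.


Formula: ASD = (spacing / 4) * correction
Uncorrected distance = spacing / 4 = 379 / 4 = 94.75 m
ASD = 94.75 * 1.31 = 124 m

124


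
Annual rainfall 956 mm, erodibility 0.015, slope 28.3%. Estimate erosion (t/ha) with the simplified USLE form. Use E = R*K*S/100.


Formula: E = R * K * S / 100  (simplified USLE)
R * K = 956 * 0.015 = 14.34
E = 14.34 * 28.3 / 100 = 4.06 t/ha

4.06


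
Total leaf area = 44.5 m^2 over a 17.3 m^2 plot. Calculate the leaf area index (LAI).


Formula: LAI = total leaf area / ground area  (dimensionless)
LAI = 44.5 m^2 / 17.3 m^2
LAI = 2.57

2.57


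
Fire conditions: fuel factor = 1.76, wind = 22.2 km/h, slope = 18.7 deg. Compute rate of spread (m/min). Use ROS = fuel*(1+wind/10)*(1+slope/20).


Formula: ROS = fuel * (1 + wind/10) * (1 + slope/20)
Wind factor = 1 + 22.2/10 = 3.22
Slope factor = 1 + 18.7/20 = 1.935
ROS = 1.76 * 3.22 * 1.935 = 10.97 m/min

10.97


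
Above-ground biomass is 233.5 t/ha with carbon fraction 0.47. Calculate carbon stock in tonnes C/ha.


Formula: Carbon Stock = Biomass * Carbon Fraction
C = 233.5 t/ha * 0.47
C = 109.7 t C/ha

109.7


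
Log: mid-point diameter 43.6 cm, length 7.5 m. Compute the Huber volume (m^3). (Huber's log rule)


Huber: V = Am * L,  Am = pi*(Dm/200)^2
Am = pi*(43.6/200)^2 = 0.149301 m^2
V = 0.149301*7.5 = 1.1198 m^3

1.1198


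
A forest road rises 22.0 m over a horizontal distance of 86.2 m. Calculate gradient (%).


Formula: Gradient = rise / run * 100
Gradient = 22.0 / 86.2 * 100 = 25.5%

25.5


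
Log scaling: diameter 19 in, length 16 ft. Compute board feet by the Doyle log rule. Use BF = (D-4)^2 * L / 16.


Doyle: BF = (D - 4)^2 * L / 16
Adjusted diameter = 19 - 4 = 15 in
(D-4)^2 = 15^2 = 225
BF = 225 * 16 / 16 = 225 BF

225


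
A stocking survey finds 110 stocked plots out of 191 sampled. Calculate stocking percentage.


Formula: Stocking % = stocked plots / total plots * 100
Stocking = 110 / 191 * 100
Stocking = 0.5759 * 100 = 57.6%

57.6


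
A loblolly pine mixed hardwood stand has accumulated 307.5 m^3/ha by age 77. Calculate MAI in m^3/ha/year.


Formula: MAI = Total Volume / Stand Age
MAI = 307.5 m^3/ha / 77 years
MAI = 3.99 m^3/ha/year

3.99


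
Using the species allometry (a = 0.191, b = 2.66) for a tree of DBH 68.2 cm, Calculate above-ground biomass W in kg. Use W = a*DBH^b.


Formula: W = a * DBH^b  (allometric power law)
DBH^b = 68.2^2.66 = 75486.0041
W = 0.191 * 75486.0041 = 14417.8 kg

14417.8


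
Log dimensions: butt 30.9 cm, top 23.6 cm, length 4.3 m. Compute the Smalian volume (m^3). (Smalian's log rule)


Smalian: V = (A1 + A2)/2 * L,  A = pi*(D/200)^2
A1 = pi*(30.9/200)^2 = 0.074991 m^2
A2 = pi*(23.6/200)^2 = 0.043744 m^2
V = (0.074991+0.043744)/2*4.3 = 0.2553 m^3

0.2553


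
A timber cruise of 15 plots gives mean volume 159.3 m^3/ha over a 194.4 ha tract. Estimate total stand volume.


Formula: Total Volume = Mean Volume per ha * Total Area
Total Volume = 159.3 m^3/ha * 194.4 ha
Total Volume = 30968 m^3

30968


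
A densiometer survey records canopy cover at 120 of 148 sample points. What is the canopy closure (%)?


Formula: Canopy closure = covered points / total points * 100
Closure = 120 / 148 * 100
Closure = 0.8108 * 100 = 81.1%

81.1


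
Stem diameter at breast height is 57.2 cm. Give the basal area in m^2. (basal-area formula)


Formula: BA = pi * (DBH/2)^2 / 10000  (cm^2 to m^2)
Radius = DBH/2 = 57.2/2 = 28.6 cm
BA = pi * 28.6^2 / 10000
   = 2569.6971 cm^2 / 10000
   = 0.257 m^2

0.257


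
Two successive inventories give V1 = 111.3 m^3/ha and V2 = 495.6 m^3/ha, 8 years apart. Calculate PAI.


Formula: PAI = (V_T2 - V_T1) / (T2 - T1)
Volume increment = 495.6 - 111.3 = 384.3 m^3/ha
PAI = 384.3 / 8 = 48.04 m^3/ha/year

48.04


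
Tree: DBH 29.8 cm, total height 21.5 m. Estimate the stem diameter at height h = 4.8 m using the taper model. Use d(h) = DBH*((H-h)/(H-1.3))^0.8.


Taper: d(h) = DBH * ((H - h) / (H - 1.3))^0.8
Numerator = H - h = 21.5 - 4.8 = 16.7 m
Denominator = H - 1.3 = 21.5 - 1.3 = 20.2 m
Ratio = 16.7 / 20.2 = 0.82673
d = 29.8 * 0.82673^0.8 = 25.6 cm

25.6


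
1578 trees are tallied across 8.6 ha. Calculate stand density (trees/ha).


Formula: Stand Density = N_trees / Area_ha
Density = 1578 trees / 8.6 ha
Density = 183 trees/ha

183


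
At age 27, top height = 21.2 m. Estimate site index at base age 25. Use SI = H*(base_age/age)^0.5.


Formula: SI = H_dom * (base_age / age)^0.5
Age ratio = 25 / 27 = 0.92593
sqrt(age_ratio) = 0.96225
SI = 21.2 * 0.96225 = 20.4 m

20.4


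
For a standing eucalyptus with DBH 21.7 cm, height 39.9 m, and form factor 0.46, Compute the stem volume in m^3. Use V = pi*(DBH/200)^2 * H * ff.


Formula: V = pi * (DBH/200)^2 * H * ff
Radius = DBH/200 = 21.7/200 = 0.1085 m
Radius^2 = 0.1085^2 = 0.01177225 m^2
V = pi * 0.01177225 * 39.9 * 0.46
V = 0.679 m^3

0.679


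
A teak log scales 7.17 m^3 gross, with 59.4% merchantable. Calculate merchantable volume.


Formula: MV = V_total * (merchantable_pct / 100)
Merchantable fraction = 59.4% / 100 = 0.594
MV = 7.17 m^3 * 0.594 = 4.259 m^3

4.259


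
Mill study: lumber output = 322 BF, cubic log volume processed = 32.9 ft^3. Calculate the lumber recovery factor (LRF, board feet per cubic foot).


Formula: LRF = Lumber Output (BF) / Log Input (ft^3)
LRF = 322 BF / 32.9 ft^3
LRF = 9.79 BF/ft^3

9.79


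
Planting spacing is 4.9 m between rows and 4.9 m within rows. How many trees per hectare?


Formula: TPH = 10000 m^2/ha / (spacing_x * spacing_y)
Area per tree = 4.9 m * 4.9 m = 24.01 m^2
TPH = 10000 / 24.01 = 416 trees/ha

416


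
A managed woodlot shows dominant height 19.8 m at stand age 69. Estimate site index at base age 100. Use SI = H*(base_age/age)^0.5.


Formula: SI = H_dom * (base_age / age)^0.5
Age ratio = 100 / 69 = 1.44928
sqrt(age_ratio) = 1.20386
SI = 19.8 * 1.20386 = 23.8 m

23.8


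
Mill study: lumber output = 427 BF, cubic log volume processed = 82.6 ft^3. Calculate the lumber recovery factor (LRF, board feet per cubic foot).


Formula: LRF = Lumber Output (BF) / Log Input (ft^3)
LRF = 427 BF / 82.6 ft^3
LRF = 5.17 BF/ft^3

5.17


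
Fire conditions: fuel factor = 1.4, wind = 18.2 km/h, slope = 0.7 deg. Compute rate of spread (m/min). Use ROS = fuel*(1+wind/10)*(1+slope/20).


Formula: ROS = fuel * (1 + wind/10) * (1 + slope/20)
Wind factor = 1 + 18.2/10 = 2.82
Slope factor = 1 + 0.7/20 = 1.035
ROS = 1.4 * 2.82 * 1.035 = 4.09 m/min

4.09


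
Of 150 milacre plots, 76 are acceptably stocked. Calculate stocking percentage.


Formula: Stocking % = stocked plots / total plots * 100
Stocking = 76 / 150 * 100
Stocking = 0.5067 * 100 = 50.7%

50.7


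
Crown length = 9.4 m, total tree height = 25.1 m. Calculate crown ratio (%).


Formula: Crown Ratio = (Crown Length / Total Height) * 100
CR = (9.4 m / 25.1 m) * 100
CR = 0.3745 * 100 = 37.5%

37.5


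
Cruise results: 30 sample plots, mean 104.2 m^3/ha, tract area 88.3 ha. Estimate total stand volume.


Formula: Total Volume = Mean Volume per ha * Total Area
Total Volume = 104.2 m^3/ha * 88.3 ha
Total Volume = 9201 m^3

9201


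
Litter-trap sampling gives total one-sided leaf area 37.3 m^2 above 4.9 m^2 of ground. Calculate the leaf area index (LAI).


Formula: LAI = total leaf area / ground area  (dimensionless)
LAI = 37.3 m^2 / 4.9 m^2
LAI = 7.61

7.61


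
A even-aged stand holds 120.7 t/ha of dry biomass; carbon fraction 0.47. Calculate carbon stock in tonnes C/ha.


Formula: Carbon Stock = Biomass * Carbon Fraction
C = 120.7 t/ha * 0.47
C = 56.7 t C/ha

56.7


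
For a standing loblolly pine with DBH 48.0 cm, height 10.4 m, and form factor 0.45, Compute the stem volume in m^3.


Formula: V = pi * (DBH/200)^2 * H * ff
Radius = DBH/200 = 48.0/200 = 0.24 m
Radius^2 = 0.24^2 = 0.0576 m^2
V = pi * 0.0576 * 10.4 * 0.45
V = 0.847 m^3

0.847


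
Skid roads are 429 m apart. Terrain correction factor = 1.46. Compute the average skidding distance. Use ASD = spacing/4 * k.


Formula: ASD = (spacing / 4) * correction
Uncorrected distance = spacing / 4 = 429 / 4 = 107.25 m
ASD = 107.25 * 1.46 = 157 m

157


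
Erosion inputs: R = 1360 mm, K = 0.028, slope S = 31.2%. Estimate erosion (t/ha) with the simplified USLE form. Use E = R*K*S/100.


Formula: E = R * K * S / 100  (simplified USLE)
R * K = 1360 * 0.028 = 38.08
E = 38.08 * 31.2 / 100 = 11.88 t/ha

11.88


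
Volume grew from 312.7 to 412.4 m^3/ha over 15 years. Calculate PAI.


Formula: PAI = (V_T2 - V_T1) / (T2 - T1)
Volume increment = 412.4 - 312.7 = 99.7 m^3/ha
PAI = 99.7 / 15 = 6.65 m^3/ha/year

6.65


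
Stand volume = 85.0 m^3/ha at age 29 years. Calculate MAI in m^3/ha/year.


Formula: MAI = Total Volume / Stand Age
MAI = 85.0 m^3/ha / 29 years
MAI = 2.93 m^3/ha/year

2.93


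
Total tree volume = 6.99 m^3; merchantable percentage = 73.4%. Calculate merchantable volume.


Formula: MV = V_total * (merchantable_pct / 100)
Merchantable fraction = 73.4% / 100 = 0.734
MV = 6.99 m^3 * 0.734 = 5.131 m^3

5.131


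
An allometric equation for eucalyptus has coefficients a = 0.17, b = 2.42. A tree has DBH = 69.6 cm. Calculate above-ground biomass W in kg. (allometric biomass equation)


Formula: W = a * DBH^b  (allometric power law)
DBH^b = 69.6^2.42 = 28781.562
W = 0.17 * 28781.562 = 4892.9 kg

4892.9


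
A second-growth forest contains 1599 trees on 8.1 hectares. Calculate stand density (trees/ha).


Formula: Stand Density = N_trees / Area_ha
Density = 1599 trees / 8.1 ha
Density = 197 trees/ha

197


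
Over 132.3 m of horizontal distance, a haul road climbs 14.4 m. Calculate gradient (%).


Formula: Gradient = rise / run * 100
Gradient = 14.4 / 132.3 * 100 = 10.9%

10.9


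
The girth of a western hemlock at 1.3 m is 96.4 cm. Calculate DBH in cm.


Formula: DBH = C / pi
DBH = 96.4 / pi
pi = 3.14159...
DBH = 30.7 cm

30.7


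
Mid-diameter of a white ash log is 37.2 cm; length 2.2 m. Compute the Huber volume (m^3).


Huber: V = Am * L,  Am = pi*(Dm/200)^2
Am = pi*(37.2/200)^2 = 0.108687 m^2
V = 0.108687*2.2 = 0.2391 m^3

0.2391


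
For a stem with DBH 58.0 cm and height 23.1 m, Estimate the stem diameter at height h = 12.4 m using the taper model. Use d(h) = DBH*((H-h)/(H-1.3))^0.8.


Taper: d(h) = DBH * ((H - h) / (H - 1.3))^0.8
Numerator = H - h = 23.1 - 12.4 = 10.7 m
Denominator = H - 1.3 = 23.1 - 1.3 = 21.8 m
Ratio = 10.7 / 21.8 = 0.49083
d = 58.0 * 0.49083^0.8 = 32.8 cm

32.8


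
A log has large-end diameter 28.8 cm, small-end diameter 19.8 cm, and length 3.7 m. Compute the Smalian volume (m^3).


Smalian: V = (A1 + A2)/2 * L,  A = pi*(D/200)^2
A1 = pi*(28.8/200)^2 = 0.065144 m^2
A2 = pi*(19.8/200)^2 = 0.030791 m^2
V = (0.065144+0.030791)/2*3.7 = 0.1775 m^3

0.1775


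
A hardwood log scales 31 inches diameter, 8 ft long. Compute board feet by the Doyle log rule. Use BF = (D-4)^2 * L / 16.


Doyle: BF = (D - 4)^2 * L / 16
Adjusted diameter = 31 - 4 = 27 in
(D-4)^2 = 27^2 = 729
BF = 729 * 8 / 16 = 365 BF

365


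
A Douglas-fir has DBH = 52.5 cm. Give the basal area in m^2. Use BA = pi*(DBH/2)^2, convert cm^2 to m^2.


Formula: BA = pi * (DBH/2)^2 / 10000  (cm^2 to m^2)
Radius = DBH/2 = 52.5/2 = 26.25 cm
BA = pi * 26.25^2 / 10000
   = 2164.7537 cm^2 / 10000
   = 0.2165 m^2

0.2165


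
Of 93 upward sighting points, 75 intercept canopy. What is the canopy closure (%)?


Formula: Canopy closure = covered points / total points * 100
Closure = 75 / 93 * 100
Closure = 0.8065 * 100 = 80.6%

80.6


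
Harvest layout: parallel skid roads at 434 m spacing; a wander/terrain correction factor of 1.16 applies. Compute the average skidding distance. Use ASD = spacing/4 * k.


Formula: ASD = (spacing / 4) * correction
Uncorrected distance = spacing / 4 = 434 / 4 = 108.5 m
ASD = 108.5 * 1.16 = 126 m

126


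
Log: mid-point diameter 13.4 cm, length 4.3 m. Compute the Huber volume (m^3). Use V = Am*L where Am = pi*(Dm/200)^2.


Huber: V = Am * L,  Am = pi*(Dm/200)^2
Am = pi*(13.4/200)^2 = 0.014103 m^2
V = 0.014103*4.3 = 0.0606 m^3

0.0606


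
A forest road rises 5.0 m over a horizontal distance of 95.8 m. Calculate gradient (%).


Formula: Gradient = rise / run * 100
Gradient = 5.0 / 95.8 * 100 = 5.2%

5.2


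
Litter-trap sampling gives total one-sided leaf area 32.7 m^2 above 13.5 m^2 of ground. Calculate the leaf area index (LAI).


Formula: LAI = total leaf area / ground area  (dimensionless)
LAI = 32.7 m^2 / 13.5 m^2
LAI = 2.42

2.42


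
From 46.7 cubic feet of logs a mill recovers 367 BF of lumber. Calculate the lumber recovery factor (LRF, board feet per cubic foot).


Formula: LRF = Lumber Output (BF) / Log Input (ft^3)
LRF = 367 BF / 46.7 ft^3
LRF = 7.86 BF/ft^3

7.86


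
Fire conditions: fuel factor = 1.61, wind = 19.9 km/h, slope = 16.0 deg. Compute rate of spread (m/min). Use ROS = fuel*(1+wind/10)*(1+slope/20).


Formula: ROS = fuel * (1 + wind/10) * (1 + slope/20)
Wind factor = 1 + 19.9/10 = 2.99
Slope factor = 1 + 16.0/20 = 1.8
ROS = 1.61 * 2.99 * 1.8 = 8.67 m/min

8.67


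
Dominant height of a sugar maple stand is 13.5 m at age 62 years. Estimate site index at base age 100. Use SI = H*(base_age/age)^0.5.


Formula: SI = H_dom * (base_age / age)^0.5
Age ratio = 100 / 62 = 1.6129
sqrt(age_ratio) = 1.27
SI = 13.5 * 1.27 = 17.1 m

17.1


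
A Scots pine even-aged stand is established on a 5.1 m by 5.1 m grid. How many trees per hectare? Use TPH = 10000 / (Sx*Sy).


Formula: TPH = 10000 m^2/ha / (spacing_x * spacing_y)
Area per tree = 5.1 m * 5.1 m = 26.01 m^2
TPH = 10000 / 26.01 = 384 trees/ha

384


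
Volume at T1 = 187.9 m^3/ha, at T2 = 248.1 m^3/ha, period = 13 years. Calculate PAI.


Formula: PAI = (V_T2 - V_T1) / (T2 - T1)
Volume increment = 248.1 - 187.9 = 60.2 m^3/ha
PAI = 60.2 / 13 = 4.63 m^3/ha/year

4.63


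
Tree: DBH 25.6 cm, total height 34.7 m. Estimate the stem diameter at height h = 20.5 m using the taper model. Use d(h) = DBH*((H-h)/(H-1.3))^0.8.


Taper: d(h) = DBH * ((H - h) / (H - 1.3))^0.8
Numerator = H - h = 34.7 - 20.5 = 14.2 m
Denominator = H - 1.3 = 34.7 - 1.3 = 33.4 m
Ratio = 14.2 / 33.4 = 0.42515
d = 25.6 * 0.42515^0.8 = 12.9 cm

12.9


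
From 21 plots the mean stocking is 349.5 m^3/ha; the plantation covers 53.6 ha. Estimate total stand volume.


Formula: Total Volume = Mean Volume per ha * Total Area
Total Volume = 349.5 m^3/ha * 53.6 ha
Total Volume = 18733 m^3

18733


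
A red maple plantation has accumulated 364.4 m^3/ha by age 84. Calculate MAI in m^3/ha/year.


Formula: MAI = Total Volume / Stand Age
MAI = 364.4 m^3/ha / 84 years
MAI = 4.34 m^3/ha/year

4.34


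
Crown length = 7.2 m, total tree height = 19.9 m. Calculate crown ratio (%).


Formula: Crown Ratio = (Crown Length / Total Height) * 100
CR = (7.2 m / 19.9 m) * 100
CR = 0.3618 * 100 = 36.2%

36.2


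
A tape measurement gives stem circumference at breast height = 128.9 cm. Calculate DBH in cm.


Formula: DBH = C / pi
DBH = 128.9 / pi
pi = 3.14159...
DBH = 41.0 cm

41.0


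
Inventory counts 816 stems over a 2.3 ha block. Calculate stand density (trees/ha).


Formula: Stand Density = N_trees / Area_ha
Density = 816 trees / 2.3 ha
Density = 355 trees/ha

355


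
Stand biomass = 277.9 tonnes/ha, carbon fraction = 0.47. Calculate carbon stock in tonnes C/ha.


Formula: Carbon Stock = Biomass * Carbon Fraction
C = 277.9 t/ha * 0.47
C = 130.6 t C/ha

130.6


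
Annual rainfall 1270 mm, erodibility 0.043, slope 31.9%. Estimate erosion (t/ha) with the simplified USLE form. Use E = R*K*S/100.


Formula: E = R * K * S / 100  (simplified USLE)
R * K = 1270 * 0.043 = 54.61
E = 54.61 * 31.9 / 100 = 17.42 t/ha

17.42


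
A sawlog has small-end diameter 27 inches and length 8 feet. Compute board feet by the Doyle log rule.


Doyle: BF = (D - 4)^2 * L / 16
Adjusted diameter = 27 - 4 = 23 in
(D-4)^2 = 23^2 = 529
BF = 529 * 8 / 16 = 265 BF

265


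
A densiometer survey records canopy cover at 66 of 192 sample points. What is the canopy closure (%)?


Formula: Canopy closure = covered points / total points * 100
Closure = 66 / 192 * 100
Closure = 0.3438 * 100 = 34.4%

34.4


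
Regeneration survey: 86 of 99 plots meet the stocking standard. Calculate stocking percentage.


Formula: Stocking % = stocked plots / total plots * 100
Stocking = 86 / 99 * 100
Stocking = 0.8687 * 100 = 86.9%

86.9


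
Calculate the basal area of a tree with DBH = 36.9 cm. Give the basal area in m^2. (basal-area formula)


Formula: BA = pi * (DBH/2)^2 / 10000  (cm^2 to m^2)
Radius = DBH/2 = 36.9/2 = 18.45 cm
BA = pi * 18.45^2 / 10000
   = 1069.406 cm^2 / 10000
   = 0.1069 m^2

0.1069


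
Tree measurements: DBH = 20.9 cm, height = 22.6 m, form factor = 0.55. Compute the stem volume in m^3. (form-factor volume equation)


Formula: V = pi * (DBH/200)^2 * H * ff
Radius = DBH/200 = 20.9/200 = 0.1045 m
Radius^2 = 0.1045^2 = 0.01092025 m^2
V = pi * 0.01092025 * 22.6 * 0.55
V = 0.426 m^3

0.426


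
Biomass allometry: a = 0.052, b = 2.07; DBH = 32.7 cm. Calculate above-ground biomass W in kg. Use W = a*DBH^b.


Formula: W = a * DBH^b  (allometric power law)
DBH^b = 32.7^2.07 = 1364.9409
W = 0.052 * 1364.9409 = 71.0 kg

71.0


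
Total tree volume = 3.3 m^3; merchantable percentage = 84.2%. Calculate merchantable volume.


Formula: MV = V_total * (merchantable_pct / 100)
Merchantable fraction = 84.2% / 100 = 0.842
MV = 3.3 m^3 * 0.842 = 2.779 m^3

2.779


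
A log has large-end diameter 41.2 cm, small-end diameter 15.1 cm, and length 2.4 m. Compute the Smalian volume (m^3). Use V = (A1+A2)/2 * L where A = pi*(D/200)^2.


Smalian: V = (A1 + A2)/2 * L,  A = pi*(D/200)^2
A1 = pi*(41.2/200)^2 = 0.133317 m^2
A2 = pi*(15.1/200)^2 = 0.017908 m^2
V = (0.133317+0.017908)/2*2.4 = 0.1815 m^3

0.1815


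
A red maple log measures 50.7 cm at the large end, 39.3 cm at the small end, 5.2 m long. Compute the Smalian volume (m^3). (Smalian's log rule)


Smalian: V = (A1 + A2)/2 * L,  A = pi*(D/200)^2
A1 = pi*(50.7/200)^2 = 0.201886 m^2
A2 = pi*(39.3/200)^2 = 0.121304 m^2
V = (0.201886+0.121304)/2*5.2 = 0.8403 m^3

0.8403


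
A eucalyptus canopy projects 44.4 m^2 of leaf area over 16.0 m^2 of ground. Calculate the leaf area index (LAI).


Formula: LAI = total leaf area / ground area  (dimensionless)
LAI = 44.4 m^2 / 16.0 m^2
LAI = 2.78

2.78


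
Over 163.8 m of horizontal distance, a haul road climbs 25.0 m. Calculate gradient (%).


Formula: Gradient = rise / run * 100
Gradient = 25.0 / 163.8 * 100 = 15.3%

15.3
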